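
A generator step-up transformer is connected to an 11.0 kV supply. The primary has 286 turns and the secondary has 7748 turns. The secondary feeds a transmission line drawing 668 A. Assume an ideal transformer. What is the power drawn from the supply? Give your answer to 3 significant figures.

I_p = I_s × N_s/N_p = 668 × 7748/286 = 18097 A.
P = V_p I_p = 11000 × 18097 = 1.99×10^8 W.

P ≈ 1.99×10^8 W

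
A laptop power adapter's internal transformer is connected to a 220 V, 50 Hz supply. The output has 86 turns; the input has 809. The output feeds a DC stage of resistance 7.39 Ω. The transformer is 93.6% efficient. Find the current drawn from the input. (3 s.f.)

I_in ≈ 0.359 A

V_out = 220 × 86/809 = 23.387 V.
I_out = V_out/R = 23.387/7.39 = 3.1647 A.
P_out = V_out I_out = 23.387 × 3.1647 = 74.012 W.
P_in = P_out/η = 74.012/0.936 = 79.072 W.
I_in = P_in/V_in = 79.072/220 = 0.359 A.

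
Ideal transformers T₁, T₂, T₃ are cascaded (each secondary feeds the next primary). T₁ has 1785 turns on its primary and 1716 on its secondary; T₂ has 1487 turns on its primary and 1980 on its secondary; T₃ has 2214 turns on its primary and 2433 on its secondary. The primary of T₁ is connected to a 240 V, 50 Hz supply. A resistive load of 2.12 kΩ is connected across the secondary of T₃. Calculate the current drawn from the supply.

Secondary of T₁: V = 240.00 × 1716/1785 = 230.72 V.
Secondary of T₂: V = 230.72 × 1980/1487 = 307.22 V.
Secondary of T₃: V = 307.22 × 2433/2214 = 337.61 V.
I_load = 337.61/2120 = 0.15925 A, so P_out = 337.61 × 0.15925 = 53.763 W.
All ideal ⇒ P_in = P_out, so I_supply = 53.763/240 = 0.224 A.

I_supply ≈ 0.224 A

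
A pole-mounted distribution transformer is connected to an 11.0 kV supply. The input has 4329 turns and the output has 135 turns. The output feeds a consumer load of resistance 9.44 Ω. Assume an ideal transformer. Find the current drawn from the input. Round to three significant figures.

V_out = V_in × N_out/N_in = 11000 × 135/4329 = 343.04 V.
I_out = V_out/R = 343.04/9.44 = 36.338 A.
For an ideal transformer I_in N_in = I_out N_out, so I_in = 36.338 × 135/4329 = 1.13 A.

I_in ≈ 1.13 A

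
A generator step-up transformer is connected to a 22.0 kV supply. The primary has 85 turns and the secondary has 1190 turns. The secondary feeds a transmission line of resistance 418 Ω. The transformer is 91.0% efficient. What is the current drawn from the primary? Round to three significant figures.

I_p ≈ 11300 A

V_s = 22000 × 1190/85 = 308000 V.
I_s = V_s/R = 308000/418 = 736.84 A.
P_out = V_s I_s = 308000 × 736.84 = 2.2695×10^8 W.
P_in = P_out/η = 2.2695×10^8/0.910 = 2.4939×10^8 W.
I_p = P_in/V_p = 2.4939×10^8/22000 = 11300 A.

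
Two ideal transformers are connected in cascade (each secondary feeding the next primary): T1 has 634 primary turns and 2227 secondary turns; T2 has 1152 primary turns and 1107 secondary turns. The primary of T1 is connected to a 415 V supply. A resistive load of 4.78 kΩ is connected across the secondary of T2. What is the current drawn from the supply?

I_supply ≈ 0.989 A

Secondary of T1: V = 415.00 × 2227/634 = 1457.7 V.
Secondary of T2: V = 1457.7 × 1107/1152 = 1400.8 V.
I_load = 1400.8/4780 = 0.29305 A, so P_out = 1400.8 × 0.29305 = 410.51 W.
All ideal ⇒ P_in = P_out, so I_supply = 410.51/415 = 0.989 A.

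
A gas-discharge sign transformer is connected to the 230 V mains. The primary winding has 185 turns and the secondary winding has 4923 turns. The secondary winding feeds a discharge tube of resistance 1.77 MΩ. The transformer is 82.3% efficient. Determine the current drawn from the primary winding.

I_p ≈ 0.112 A

V_s = 230 × 4923/185 = 6120.5 V.
I_s = V_s/R = 6120.5/(1.77×10^6) = 0.0034579 A.
P_out = V_s I_s = 6120.5 × 0.0034579 = 21.164 W.
P_in = P_out/η = 21.164/0.823 = 25.716 W.
I_p = P_in/V_p = 25.716/230 = 0.112 A.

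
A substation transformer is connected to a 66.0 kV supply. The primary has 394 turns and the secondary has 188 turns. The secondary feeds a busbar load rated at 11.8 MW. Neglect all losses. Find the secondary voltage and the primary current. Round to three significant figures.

V_s ≈ 31500 V, I_p ≈ 179 A

V_s = V_p × N_s/N_p = 66000 × 188/394 = 31492 V.
I_s = P/V_s = 1.18×10^7/31492 = 374.69 A.
I_p = I_s × N_s/N_p = 374.69 × 188/394 = 179 A.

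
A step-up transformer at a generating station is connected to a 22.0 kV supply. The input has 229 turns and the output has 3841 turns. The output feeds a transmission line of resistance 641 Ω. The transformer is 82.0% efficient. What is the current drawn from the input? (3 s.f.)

I_in ≈ 11800 A

V_out = 22000 × 3841/229 = 369000 V.
I_out = V_out/R = 369000/641 = 575.67 A.
P_out = V_out I_out = 369000 × 575.67 = 2.1242×10^8 W.
P_in = P_out/η = 2.1242×10^8/0.820 = 2.5905×10^8 W.
I_in = P_in/V_in = 2.5905×10^8/22000 = 11800 A.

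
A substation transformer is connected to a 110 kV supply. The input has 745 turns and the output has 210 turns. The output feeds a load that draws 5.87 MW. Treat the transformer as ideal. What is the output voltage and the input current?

V_out ≈ 31000 V, I_in ≈ 53.4 A

V_out = V_in × N_out/N_in = 110000 × 210/745 = 31007 V.
I_out = P/V_out = 5.87×10^6/31007 = 189.31 A.
I_in = I_out × N_out/N_in = 189.31 × 210/745 = 53.4 A.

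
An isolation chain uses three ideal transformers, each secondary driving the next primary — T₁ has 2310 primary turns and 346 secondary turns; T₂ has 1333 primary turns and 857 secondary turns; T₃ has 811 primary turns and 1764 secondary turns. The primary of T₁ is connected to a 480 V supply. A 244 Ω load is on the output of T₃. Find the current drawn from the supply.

Secondary of T₁: V = 480.00 × 346/2310 = 71.896 V.
Secondary of T₂: V = 71.896 × 857/1333 = 46.223 V.
Secondary of T₃: V = 46.223 × 1764/811 = 100.54 V.
I_load = 100.54/244 = 0.41204 A, so P_out = 100.54 × 0.41204 = 41.426 W.
All ideal ⇒ P_in = P_out, so I_supply = 41.426/480 = 0.0863 A.

I_supply ≈ 0.0863 A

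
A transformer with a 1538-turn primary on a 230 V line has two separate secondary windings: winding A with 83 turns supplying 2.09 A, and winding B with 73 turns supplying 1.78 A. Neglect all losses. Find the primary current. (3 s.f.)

V_A = 230 × 83/1538 = 12.412 V; V_B = 230 × 73/1538 = 10.917 V.
P_out = V_A I_A + V_B I_B = 12.412×2.09 + 10.917×1.78 = 25.942 + 19.432 = 45.373 W.
Ideal ⇒ P_in = P_out, so I_p = P_out/V_p = 45.373/230 = 0.197 A.

I_p ≈ 0.197 A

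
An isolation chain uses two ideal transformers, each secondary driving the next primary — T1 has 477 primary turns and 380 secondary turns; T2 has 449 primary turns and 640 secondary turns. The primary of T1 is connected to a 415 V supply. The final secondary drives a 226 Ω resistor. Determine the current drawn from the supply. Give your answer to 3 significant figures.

I_supply ≈ 2.37 A

Secondary of T1: V = 415.00 × 380/477 = 330.61 V.
Secondary of T2: V = 330.61 × 640/449 = 471.25 V.
I_load = 471.25/226 = 2.0852 A, so P_out = 471.25 × 2.0852 = 982.62 W.
All ideal ⇒ P_in = P_out, so I_supply = 982.62/415 = 2.37 A.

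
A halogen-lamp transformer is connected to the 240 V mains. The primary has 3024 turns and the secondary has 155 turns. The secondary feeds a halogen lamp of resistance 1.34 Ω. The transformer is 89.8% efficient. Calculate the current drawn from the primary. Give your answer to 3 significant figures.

I_p ≈ 0.524 A

V_s = 240 × 155/3024 = 12.302 V.
I_s = V_s/R = 12.302/1.34 = 9.1803 A.
P_out = V_s I_s = 12.302 × 9.1803 = 112.93 W.
P_in = P_out/η = 112.93/0.898 = 125.76 W.
I_p = P_in/V_p = 125.76/240 = 0.524 A.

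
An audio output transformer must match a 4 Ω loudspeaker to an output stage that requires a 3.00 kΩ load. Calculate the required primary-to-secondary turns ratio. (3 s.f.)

Z_p/Z_s = (N_p/N_s)², so N_p/N_s = √(3000/4) = √750 = 27.4.

N_p/N_s ≈ 27.4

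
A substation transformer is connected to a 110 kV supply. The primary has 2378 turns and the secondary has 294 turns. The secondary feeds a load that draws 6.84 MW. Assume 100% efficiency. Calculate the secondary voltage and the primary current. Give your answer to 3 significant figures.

V_s ≈ 13600 V, I_p ≈ 62.2 A

V_s = V_p × N_s/N_p = 110000 × 294/2378 = 13600 V.
I_s = P/V_s = 6.84×10^6/13600 = 502.95 A.
I_p = I_s × N_s/N_p = 502.95 × 294/2378 = 62.2 A.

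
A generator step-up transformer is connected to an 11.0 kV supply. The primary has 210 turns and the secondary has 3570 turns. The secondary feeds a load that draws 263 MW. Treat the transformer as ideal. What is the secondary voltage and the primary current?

V_s = V_p × N_s/N_p = 11000 × 3570/210 = 187000 V.
I_s = P/V_s = 2.63×10^8/187000 = 1406.4 A.
I_p = I_s × N_s/N_p = 1406.4 × 3570/210 = 23900 A.

V_s ≈ 187000 V, I_p ≈ 23900 A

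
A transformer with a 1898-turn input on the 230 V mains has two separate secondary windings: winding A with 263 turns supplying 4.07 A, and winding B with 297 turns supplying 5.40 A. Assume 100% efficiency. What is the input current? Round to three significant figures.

I_in ≈ 1.41 A

V_A = 230 × 263/1898 = 31.870 V; V_B = 230 × 297/1898 = 35.991 V.
P_out = V_A I_A + V_B I_B = 31.870×4.07 + 35.991×5.40 = 129.71 + 194.35 = 324.06 W.
Ideal ⇒ P_in = P_out, so I_in = P_out/V_in = 324.06/230 = 1.41 A.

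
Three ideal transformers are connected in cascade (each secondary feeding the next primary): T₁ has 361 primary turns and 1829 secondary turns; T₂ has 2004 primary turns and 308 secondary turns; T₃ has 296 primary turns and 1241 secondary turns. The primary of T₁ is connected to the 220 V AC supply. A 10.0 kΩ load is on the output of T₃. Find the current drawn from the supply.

I_supply ≈ 0.234 A

Secondary of T₁: V = 220.00 × 1829/361 = 1114.6 V.
Secondary of T₂: V = 1114.6 × 308/2004 = 171.31 V.
Secondary of T₃: V = 171.31 × 1241/296 = 718.23 V.
I_load = 718.23/10000 = 0.071823 A, so P_out = 718.23 × 0.071823 = 51.585 W.
All ideal ⇒ P_in = P_out, so I_supply = 51.585/220 = 0.234 A.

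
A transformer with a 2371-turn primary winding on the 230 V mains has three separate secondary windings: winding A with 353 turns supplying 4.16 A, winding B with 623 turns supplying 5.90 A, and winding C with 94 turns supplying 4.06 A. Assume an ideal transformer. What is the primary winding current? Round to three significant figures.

V_A = 230 × 353/2371 = 34.243 V; V_B = 230 × 623/2371 = 60.434 V; V_C = 230 × 94/2371 = 9.1185 V.
P_out = V_A I_A + V_B I_B + V_C I_C = 34.243×4.16 + 60.434×5.90 + 9.1185×4.06 = 142.45 + 356.56 + 37.021 = 536.03 W.
Ideal ⇒ P_in = P_out, so I_p = P_out/V_p = 536.03/230 = 2.33 A.

I_p ≈ 2.33 A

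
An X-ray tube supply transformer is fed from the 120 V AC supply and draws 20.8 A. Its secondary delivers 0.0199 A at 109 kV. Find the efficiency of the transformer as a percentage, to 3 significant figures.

η ≈ 86.9%

P_in = 120 × 20.8 = 2496.00 W.
P_out = 109000 × 0.0199 = 2169.10 W.
η = P_out/P_in = 2169.10/2496.00 = 0.869.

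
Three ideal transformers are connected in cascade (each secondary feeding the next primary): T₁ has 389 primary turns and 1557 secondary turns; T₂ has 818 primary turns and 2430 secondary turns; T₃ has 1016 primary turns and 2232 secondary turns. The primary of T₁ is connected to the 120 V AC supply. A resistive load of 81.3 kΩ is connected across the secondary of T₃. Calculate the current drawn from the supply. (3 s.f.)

I_supply ≈ 1.01 A

After T₁: V = 120.00 × 1557/389 = 480.31 V.
After T₂: V = 480.31 × 2430/818 = 1426.8 V.
After T₃: V = 1426.8 × 2232/1016 = 3134.5 V.
I_load = 3134.5/81300 = 0.038555 A, so P_out = 3134.5 × 0.038555 = 120.85 W.
All ideal ⇒ P_in = P_out, so I_supply = 120.85/120 = 1.01 A.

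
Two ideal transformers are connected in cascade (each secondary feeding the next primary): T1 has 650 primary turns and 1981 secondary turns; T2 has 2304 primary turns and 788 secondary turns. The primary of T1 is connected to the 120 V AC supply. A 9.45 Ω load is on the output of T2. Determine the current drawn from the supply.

I_supply ≈ 13.8 A

Secondary of T1: V = 120.00 × 1981/650 = 365.72 V.
Secondary of T2: V = 365.72 × 788/2304 = 125.08 V.
I_load = 125.08/9.45 = 13.236 A, so P_out = 125.08 × 13.236 = 1655.6 W.
All ideal ⇒ P_in = P_out, so I_supply = 1655.6/120 = 13.8 A.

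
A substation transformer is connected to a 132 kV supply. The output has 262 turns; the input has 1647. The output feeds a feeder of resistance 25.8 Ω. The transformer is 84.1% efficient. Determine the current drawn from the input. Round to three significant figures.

V_out = 132000 × 262/1647 = 20998 V.
I_out = V_out/R = 20998/25.8 = 813.88 A.
P_out = V_out I_out = 20998 × 813.88 = 1.7090×10^7 W.
P_in = P_out/η = 1.7090×10^7/0.841 = 2.0321×10^7 W.
I_in = P_in/V_in = 2.0321×10^7/132000 = 154 A.

I_in ≈ 154 A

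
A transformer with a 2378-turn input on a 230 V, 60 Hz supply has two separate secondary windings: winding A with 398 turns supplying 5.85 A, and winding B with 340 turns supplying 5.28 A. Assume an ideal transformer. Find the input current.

I_in ≈ 1.73 A

V_A = 230 × 398/2378 = 38.495 V; V_B = 230 × 340/2378 = 32.885 V.
P_out = V_A I_A + V_B I_B = 38.495×5.85 + 32.885×5.28 = 225.19 + 173.63 = 398.82 W.
Ideal ⇒ P_in = P_out, so I_in = P_out/V_in = 398.82/230 = 1.73 A.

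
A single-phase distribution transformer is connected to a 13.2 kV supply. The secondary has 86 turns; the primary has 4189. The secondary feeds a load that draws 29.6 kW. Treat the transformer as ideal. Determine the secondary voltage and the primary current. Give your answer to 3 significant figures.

V_s = V_p × N_s/N_p = 13200 × 86/4189 = 271.00 V.
I_s = P/V_s = 29600/271.00 = 109.23 A.
I_p = I_s × N_s/N_p = 109.23 × 86/4189 = 2.24 A.

V_s ≈ 271 V, I_p ≈ 2.24 A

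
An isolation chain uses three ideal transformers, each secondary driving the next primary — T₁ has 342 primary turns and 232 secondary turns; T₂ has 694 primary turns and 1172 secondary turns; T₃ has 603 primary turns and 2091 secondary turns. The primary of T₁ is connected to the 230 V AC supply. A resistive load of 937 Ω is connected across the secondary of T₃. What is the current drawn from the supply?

Secondary of T₁: V = 230.00 × 232/342 = 156.02 V.
Secondary of T₂: V = 156.02 × 1172/694 = 263.49 V.
Secondary of T₃: V = 263.49 × 2091/603 = 913.68 V.
I_load = 913.68/937 = 0.97511 A, so P_out = 913.68 × 0.97511 = 890.94 W.
All ideal ⇒ P_in = P_out, so I_supply = 890.94/230 = 3.87 A.

I_supply ≈ 3.87 A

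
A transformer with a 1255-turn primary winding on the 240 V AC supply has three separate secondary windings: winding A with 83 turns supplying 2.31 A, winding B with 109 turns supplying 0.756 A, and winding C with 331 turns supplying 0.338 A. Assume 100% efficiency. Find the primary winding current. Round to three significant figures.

V_A = 240 × 83/1255 = 15.873 V; V_B = 240 × 109/1255 = 20.845 V; V_C = 240 × 331/1255 = 63.299 V.
P_out = V_A I_A + V_B I_B + V_C I_C = 15.873×2.31 + 20.845×0.756 + 63.299×0.338 = 36.665 + 15.759 + 21.395 = 73.819 W.
Ideal ⇒ P_in = P_out, so I_p = P_out/V_p = 73.819/240 = 0.308 A.

I_p ≈ 0.308 A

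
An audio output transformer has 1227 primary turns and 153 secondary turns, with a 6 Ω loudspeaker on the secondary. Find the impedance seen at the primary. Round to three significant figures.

Z_p = (N_p/N_s)² × Z_s = (1227/153)² × 6 = 386 Ω.

Z_p ≈ 386 Ω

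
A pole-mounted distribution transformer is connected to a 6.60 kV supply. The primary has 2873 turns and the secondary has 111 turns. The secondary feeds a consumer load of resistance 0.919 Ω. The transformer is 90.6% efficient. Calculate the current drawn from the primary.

V_s = 6600 × 111/2873 = 254.99 V.
I_s = V_s/R = 254.99/0.919 = 277.47 A.
P_out = V_s I_s = 254.99 × 277.47 = 70753 W.
P_in = P_out/η = 70753/0.906 = 78094 W.
I_p = P_in/V_p = 78094/6600 = 11.8 A.

I_p ≈ 11.8 A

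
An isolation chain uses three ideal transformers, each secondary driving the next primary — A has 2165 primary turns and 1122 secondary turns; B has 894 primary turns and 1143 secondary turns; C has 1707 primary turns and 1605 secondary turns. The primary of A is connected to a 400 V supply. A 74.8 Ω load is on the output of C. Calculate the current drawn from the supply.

I_supply ≈ 2.08 A

After A: V = 400.00 × 1122/2165 = 207.30 V.
After B: V = 207.30 × 1143/894 = 265.04 V.
After C: V = 265.04 × 1605/1707 = 249.20 V.
I_load = 249.20/74.8 = 3.3315 A, so P_out = 249.20 × 3.3315 = 830.21 W.
All ideal ⇒ P_in = P_out, so I_supply = 830.21/400 = 2.08 A.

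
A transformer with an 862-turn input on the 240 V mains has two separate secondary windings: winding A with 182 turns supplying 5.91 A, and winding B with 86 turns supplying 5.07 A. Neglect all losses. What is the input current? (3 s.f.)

I_in ≈ 1.75 A

V_A = 240 × 182/862 = 50.673 V; V_B = 240 × 86/862 = 23.944 V.
P_out = V_A I_A + V_B I_B = 50.673×5.91 + 23.944×5.07 = 299.48 + 121.40 = 420.87 W.
Ideal ⇒ P_in = P_out, so I_in = P_out/V_in = 420.87/240 = 1.75 A.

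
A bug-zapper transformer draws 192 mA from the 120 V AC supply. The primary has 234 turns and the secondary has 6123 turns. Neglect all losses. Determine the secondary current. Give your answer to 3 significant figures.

I_s ≈ 0.00734 A

I_s/I_p = N_p/N_s, so I_s = 0.192 × 234/6123 = 0.00734 A.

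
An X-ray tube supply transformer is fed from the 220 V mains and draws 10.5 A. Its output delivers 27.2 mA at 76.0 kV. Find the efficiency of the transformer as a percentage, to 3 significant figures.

η ≈ 89.5%

P_in = 220 × 10.5 = 2310.00 W.
P_out = 76000 × 0.0272 = 2067.20 W.
η = P_out/P_in = 2067.20/2310.00 = 0.895.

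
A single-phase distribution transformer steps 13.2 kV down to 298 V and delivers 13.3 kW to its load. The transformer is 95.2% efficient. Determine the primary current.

P_in = P_out/η = 13300/0.952 = 13971 W.
I_p = P_in/V_p = 13971/13200 = 1.06 A.

I_p ≈ 1.06 A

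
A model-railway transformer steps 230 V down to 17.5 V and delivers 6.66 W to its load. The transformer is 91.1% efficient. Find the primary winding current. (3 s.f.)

P_in = P_out/η = 6.66/0.911 = 7.3106 W.
I_p = P_in/V_p = 7.3106/230 = 0.0318 A.

I_p ≈ 0.0318 A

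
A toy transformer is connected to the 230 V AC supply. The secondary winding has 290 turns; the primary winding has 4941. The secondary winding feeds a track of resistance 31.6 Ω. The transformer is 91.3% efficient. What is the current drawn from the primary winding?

I_p ≈ 0.0275 A

V_s = 230 × 290/4941 = 13.499 V.
I_s = V_s/R = 13.499/31.6 = 0.42719 A.
P_out = V_s I_s = 13.499 × 0.42719 = 5.7668 W.
P_in = P_out/η = 5.7668/0.913 = 6.3163 W.
I_p = P_in/V_p = 6.3163/230 = 0.0275 A.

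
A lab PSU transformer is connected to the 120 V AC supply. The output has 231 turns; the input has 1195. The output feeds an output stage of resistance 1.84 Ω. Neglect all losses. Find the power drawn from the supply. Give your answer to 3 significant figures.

V_out = V_in × N_out/N_in = 120 × 231/1195 = 23.197 V.
I_out = V_out/R = 23.197/1.84 = 12.607 A.
I_in = I_out × N_out/N_in = 12.607 × 231/1195 = 2.4370 A.
P = V_in I_in = 120 × 2.4370 = 292 W.

P ≈ 292 W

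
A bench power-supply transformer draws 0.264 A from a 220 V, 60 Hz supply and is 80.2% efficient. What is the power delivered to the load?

P_out ≈ 46.6 W

P_in = V_p I_p = 220 × 0.264 = 58.080 W.
P_out = η P_in = 0.802 × 58.080 = 46.6 W.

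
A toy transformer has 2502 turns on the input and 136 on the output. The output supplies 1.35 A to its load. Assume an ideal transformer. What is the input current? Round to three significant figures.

For an ideal transformer I_in/I_out = N_out/N_in, so I_in = 1.35 × 136/2502 = 0.0734 A.

I_in ≈ 0.0734 A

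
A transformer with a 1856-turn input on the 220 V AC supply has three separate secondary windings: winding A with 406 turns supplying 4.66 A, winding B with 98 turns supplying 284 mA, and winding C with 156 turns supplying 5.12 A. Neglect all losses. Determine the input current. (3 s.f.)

I_in ≈ 1.46 A

V_A = 220 × 406/1856 = 48.125 V; V_B = 220 × 98/1856 = 11.616 V; V_C = 220 × 156/1856 = 18.491 V.
P_out = V_A I_A + V_B I_B + V_C I_C = 48.125×4.66 + 11.616×0.284 + 18.491×5.12 = 224.26 + 3.2991 + 94.676 = 322.24 W.
Ideal ⇒ P_in = P_out, so I_in = P_out/V_in = 322.24/220 = 1.46 A.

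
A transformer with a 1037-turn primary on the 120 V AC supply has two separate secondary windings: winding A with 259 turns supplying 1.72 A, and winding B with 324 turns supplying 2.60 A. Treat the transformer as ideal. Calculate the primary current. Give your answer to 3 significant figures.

I_p ≈ 1.24 A

V_A = 120 × 259/1037 = 29.971 V; V_B = 120 × 324/1037 = 37.493 V.
P_out = V_A I_A + V_B I_B = 29.971×1.72 + 37.493×2.60 = 51.550 + 97.481 = 149.03 W.
Ideal ⇒ P_in = P_out, so I_p = P_out/V_p = 149.03/120 = 1.24 A.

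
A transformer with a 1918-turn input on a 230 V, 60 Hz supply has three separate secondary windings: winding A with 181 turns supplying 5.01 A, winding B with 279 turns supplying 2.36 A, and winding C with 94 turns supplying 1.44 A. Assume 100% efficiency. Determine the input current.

V_A = 230 × 181/1918 = 21.705 V; V_B = 230 × 279/1918 = 33.457 V; V_C = 230 × 94/1918 = 11.272 V.
P_out = V_A I_A + V_B I_B + V_C I_C = 21.705×5.01 + 33.457×2.36 + 11.272×1.44 = 108.74 + 78.958 + 16.232 = 203.93 W.
Ideal ⇒ P_in = P_out, so I_in = P_out/V_in = 203.93/230 = 0.887 A.

I_in ≈ 0.887 A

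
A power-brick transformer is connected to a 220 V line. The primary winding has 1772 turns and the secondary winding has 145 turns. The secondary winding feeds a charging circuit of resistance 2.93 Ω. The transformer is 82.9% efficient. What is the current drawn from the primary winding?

I_p ≈ 0.606 A

V_s = 220 × 145/1772 = 18.002 V.
I_s = V_s/R = 18.002/2.93 = 6.1441 A.
P_out = V_s I_s = 18.002 × 6.1441 = 110.61 W.
P_in = P_out/η = 110.61/0.829 = 133.42 W.
I_p = P_in/V_p = 133.42/220 = 0.606 A.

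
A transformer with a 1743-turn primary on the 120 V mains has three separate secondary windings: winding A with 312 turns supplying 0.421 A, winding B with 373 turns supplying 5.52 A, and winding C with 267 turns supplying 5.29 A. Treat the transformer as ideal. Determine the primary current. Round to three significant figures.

I_p ≈ 2.07 A

V_A = 120 × 312/1743 = 21.480 V; V_B = 120 × 373/1743 = 25.680 V; V_C = 120 × 267/1743 = 18.382 V.
P_out = V_A I_A + V_B I_B + V_C I_C = 21.480×0.421 + 25.680×5.52 + 18.382×5.29 = 9.0432 + 141.75 + 97.241 = 248.04 W.
Ideal ⇒ P_in = P_out, so I_p = P_out/V_p = 248.04/120 = 2.07 A.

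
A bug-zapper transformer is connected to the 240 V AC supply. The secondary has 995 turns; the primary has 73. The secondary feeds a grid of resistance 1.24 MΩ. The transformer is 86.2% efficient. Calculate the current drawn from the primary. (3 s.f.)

V_s = 240 × 995/73 = 3271.2 V.
I_s = V_s/R = 3271.2/(1.24×10^6) = 0.0026381 A.
P_out = V_s I_s = 3271.2 × 0.0026381 = 8.6298 W.
P_in = P_out/η = 8.6298/0.862 = 10.011 W.
I_p = P_in/V_p = 10.011/240 = 0.0417 A.

I_p ≈ 0.0417 A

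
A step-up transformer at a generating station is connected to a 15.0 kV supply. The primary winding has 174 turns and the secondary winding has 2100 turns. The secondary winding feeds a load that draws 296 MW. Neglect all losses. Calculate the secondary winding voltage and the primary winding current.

V_s = V_p × N_s/N_p = 15000 × 2100/174 = 181030 V.
I_s = P/V_s = 2.96×10^8/181030 = 1635.0 A.
I_p = I_s × N_s/N_p = 1635.0 × 2100/174 = 19700 A.

V_s ≈ 181000 V, I_p ≈ 19700 A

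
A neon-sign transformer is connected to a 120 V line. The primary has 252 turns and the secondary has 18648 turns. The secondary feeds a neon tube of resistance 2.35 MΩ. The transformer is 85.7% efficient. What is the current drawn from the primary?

I_p ≈ 0.326 A

V_s = 120 × 18648/252 = 8880.0 V.
I_s = V_s/R = 8880.0/(2.35×10^6) = 0.0037787 A.
P_out = V_s I_s = 8880.0 × 0.0037787 = 33.555 W.
P_in = P_out/η = 33.555/0.857 = 39.154 W.
I_p = P_in/V_p = 39.154/120 = 0.326 A.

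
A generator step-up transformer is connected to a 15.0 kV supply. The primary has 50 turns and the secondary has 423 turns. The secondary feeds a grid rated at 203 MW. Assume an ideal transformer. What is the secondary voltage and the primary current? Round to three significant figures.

V_s ≈ 127000 V, I_p ≈ 13500 A

V_s = V_p × N_s/N_p = 15000 × 423/50 = 126900 V.
I_s = P/V_s = 2.03×10^8/126900 = 1599.7 A.
I_p = I_s × N_s/N_p = 1599.7 × 423/50 = 13500 A.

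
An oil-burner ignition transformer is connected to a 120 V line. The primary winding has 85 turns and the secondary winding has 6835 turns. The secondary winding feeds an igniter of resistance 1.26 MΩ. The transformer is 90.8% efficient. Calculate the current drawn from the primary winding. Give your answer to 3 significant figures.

V_s = 120 × 6835/85 = 9649.4 V.
I_s = V_s/R = 9649.4/(1.26×10^6) = 0.0076583 A.
P_out = V_s I_s = 9649.4 × 0.0076583 = 73.898 W.
P_in = P_out/η = 73.898/0.908 = 81.385 W.
I_p = P_in/V_p = 81.385/120 = 0.678 A.

I_p ≈ 0.678 A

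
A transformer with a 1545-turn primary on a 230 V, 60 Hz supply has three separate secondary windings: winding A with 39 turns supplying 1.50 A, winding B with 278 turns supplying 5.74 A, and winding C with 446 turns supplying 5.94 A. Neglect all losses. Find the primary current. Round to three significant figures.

V_A = 230 × 39/1545 = 5.8058 V; V_B = 230 × 278/1545 = 41.385 V; V_C = 230 × 446/1545 = 66.395 V.
P_out = V_A I_A + V_B I_B + V_C I_C = 5.8058×1.50 + 41.385×5.74 + 66.395×5.94 = 8.7087 + 237.55 + 394.39 = 640.64 W.
Ideal ⇒ P_in = P_out, so I_p = P_out/V_p = 640.64/230 = 2.79 A.

I_p ≈ 2.79 A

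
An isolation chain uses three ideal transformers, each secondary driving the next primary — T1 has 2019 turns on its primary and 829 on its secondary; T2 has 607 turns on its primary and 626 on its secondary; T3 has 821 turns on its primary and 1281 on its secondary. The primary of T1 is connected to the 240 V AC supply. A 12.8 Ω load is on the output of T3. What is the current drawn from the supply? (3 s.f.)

After T1: V = 240.00 × 829/2019 = 98.544 V.
After T2: V = 98.544 × 626/607 = 101.63 V.
After T3: V = 101.63 × 1281/821 = 158.57 V.
I_load = 158.57/12.8 = 12.388 A, so P_out = 158.57 × 12.388 = 1964.4 W.
All ideal ⇒ P_in = P_out, so I_supply = 1964.4/240 = 8.19 A.

I_supply ≈ 8.19 A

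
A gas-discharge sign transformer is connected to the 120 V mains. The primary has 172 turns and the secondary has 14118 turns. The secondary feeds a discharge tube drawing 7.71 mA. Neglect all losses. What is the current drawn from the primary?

For an ideal transformer I_p N_p = I_s N_s, so I_p = 0.00771 × 14118/172 = 0.633 A.

I_p ≈ 0.633 A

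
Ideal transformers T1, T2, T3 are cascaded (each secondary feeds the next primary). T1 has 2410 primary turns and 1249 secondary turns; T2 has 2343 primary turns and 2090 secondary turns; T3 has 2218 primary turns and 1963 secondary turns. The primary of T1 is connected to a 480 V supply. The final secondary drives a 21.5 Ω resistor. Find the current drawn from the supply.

Secondary of T1: V = 480.00 × 1249/2410 = 248.76 V.
Secondary of T2: V = 248.76 × 2090/2343 = 221.90 V.
Secondary of T3: V = 221.90 × 1963/2218 = 196.39 V.
I_load = 196.39/21.5 = 9.1344 A, so P_out = 196.39 × 9.1344 = 1793.9 W.
All ideal ⇒ P_in = P_out, so I_supply = 1793.9/480 = 3.74 A.

I_supply ≈ 3.74 A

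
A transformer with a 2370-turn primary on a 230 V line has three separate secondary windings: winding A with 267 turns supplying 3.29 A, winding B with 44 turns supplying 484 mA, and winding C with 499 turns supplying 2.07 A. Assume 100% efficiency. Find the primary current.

V_A = 230 × 267/2370 = 25.911 V; V_B = 230 × 44/2370 = 4.2700 V; V_C = 230 × 499/2370 = 48.426 V.
P_out = V_A I_A + V_B I_B + V_C I_C = 25.911×3.29 + 4.2700×0.484 + 48.426×2.07 = 85.248 + 2.0667 + 100.24 = 187.56 W.
Ideal ⇒ P_in = P_out, so I_p = P_out/V_p = 187.56/230 = 0.815 A.

I_p ≈ 0.815 A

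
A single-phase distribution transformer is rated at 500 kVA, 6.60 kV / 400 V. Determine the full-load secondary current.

I_s ≈ 1250 A

I_s = S/V_s = 500000/400 = 1250 A.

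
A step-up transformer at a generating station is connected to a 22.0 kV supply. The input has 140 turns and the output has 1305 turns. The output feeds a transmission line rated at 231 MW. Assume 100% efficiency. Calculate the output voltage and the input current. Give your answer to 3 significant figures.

V_out ≈ 205000 V, I_in ≈ 10500 A

V_out = V_in × N_out/N_in = 22000 × 1305/140 = 205070 V.
I_out = P/V_out = 2.31×10^8/205070 = 1126.4 A.
I_in = I_out × N_out/N_in = 1126.4 × 1305/140 = 10500 A.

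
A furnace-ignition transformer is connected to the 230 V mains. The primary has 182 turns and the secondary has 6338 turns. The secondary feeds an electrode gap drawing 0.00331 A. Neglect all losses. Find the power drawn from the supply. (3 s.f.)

I_p = I_s × N_s/N_p = 0.00331 × 6338/182 = 0.11527 A.
P = V_p I_p = 230 × 0.11527 = 26.5 W.

P ≈ 26.5 W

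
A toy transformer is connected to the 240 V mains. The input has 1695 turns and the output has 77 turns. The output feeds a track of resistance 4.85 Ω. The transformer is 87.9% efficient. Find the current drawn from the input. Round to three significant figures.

V_out = 240 × 77/1695 = 10.903 V.
I_out = V_out/R = 10.903/4.85 = 2.2480 A.
P_out = V_out I_out = 10.903 × 2.2480 = 24.509 W.
P_in = P_out/η = 24.509/0.879 = 27.883 W.
I_in = P_in/V_in = 27.883/240 = 0.116 A.

I_in ≈ 0.116 A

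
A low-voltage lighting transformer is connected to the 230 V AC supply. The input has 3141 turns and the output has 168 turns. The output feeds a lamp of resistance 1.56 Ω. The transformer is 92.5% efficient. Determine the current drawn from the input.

I_in ≈ 0.456 A

V_out = 230 × 168/3141 = 12.302 V.
I_out = V_out/R = 12.302/1.56 = 7.8858 A.
P_out = V_out I_out = 12.302 × 7.8858 = 97.009 W.
P_in = P_out/η = 97.009/0.925 = 104.88 W.
I_in = P_in/V_in = 104.88/230 = 0.456 A.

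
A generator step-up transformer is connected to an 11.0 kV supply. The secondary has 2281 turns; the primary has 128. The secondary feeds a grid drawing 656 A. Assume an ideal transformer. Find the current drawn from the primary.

I_p ≈ 11700 A

For an ideal transformer I_p N_p = I_s N_s, so I_p = 656 × 2281/128 = 11700 A.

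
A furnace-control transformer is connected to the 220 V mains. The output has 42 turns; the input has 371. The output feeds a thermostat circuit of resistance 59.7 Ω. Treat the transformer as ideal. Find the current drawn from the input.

V_out = V_in × N_out/N_in = 220 × 42/371 = 24.906 V.
I_out = V_out/R = 24.906/59.7 = 0.41718 A.
For an ideal transformer I_in N_in = I_out N_out, so I_in = 0.41718 × 42/371 = 0.0472 A.

I_in ≈ 0.0472 A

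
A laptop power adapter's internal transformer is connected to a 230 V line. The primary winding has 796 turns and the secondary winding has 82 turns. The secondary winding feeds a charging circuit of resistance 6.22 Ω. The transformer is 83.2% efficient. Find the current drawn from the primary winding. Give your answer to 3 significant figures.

I_p ≈ 0.472 A

V_s = 230 × 82/796 = 23.693 V.
I_s = V_s/R = 23.693/6.22 = 3.8092 A.
P_out = V_s I_s = 23.693 × 3.8092 = 90.254 W.
P_in = P_out/η = 90.254/0.832 = 108.48 W.
I_p = P_in/V_p = 108.48/230 = 0.472 A.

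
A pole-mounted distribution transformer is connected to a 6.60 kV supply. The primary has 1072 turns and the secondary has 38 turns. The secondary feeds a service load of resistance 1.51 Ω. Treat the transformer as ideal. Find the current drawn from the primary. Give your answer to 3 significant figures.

V_s = V_p × N_s/N_p = 6600 × 38/1072 = 233.96 V.
I_s = V_s/R = 233.96/1.51 = 154.94 A.
For an ideal transformer I_p N_p = I_s N_s, so I_p = 154.94 × 38/1072 = 5.49 A.

I_p ≈ 5.49 A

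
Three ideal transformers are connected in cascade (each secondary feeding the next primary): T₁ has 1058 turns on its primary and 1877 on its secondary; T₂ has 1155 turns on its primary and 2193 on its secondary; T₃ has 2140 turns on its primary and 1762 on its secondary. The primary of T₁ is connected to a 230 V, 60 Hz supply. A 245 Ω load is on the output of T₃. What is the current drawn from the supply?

I_supply ≈ 7.22 A

Secondary of T₁: V = 230.00 × 1877/1058 = 408.04 V.
Secondary of T₂: V = 408.04 × 2193/1155 = 774.75 V.
Secondary of T₃: V = 774.75 × 1762/2140 = 637.90 V.
I_load = 637.90/245 = 2.6037 A, so P_out = 637.90 × 2.6037 = 1660.9 W.
All ideal ⇒ P_in = P_out, so I_supply = 1660.9/230 = 7.22 A.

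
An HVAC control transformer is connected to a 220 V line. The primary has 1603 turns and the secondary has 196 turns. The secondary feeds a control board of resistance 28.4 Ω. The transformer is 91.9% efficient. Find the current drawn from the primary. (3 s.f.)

I_p ≈ 0.126 A

V_s = 220 × 196/1603 = 26.900 V.
I_s = V_s/R = 26.900/28.4 = 0.94717 A.
P_out = V_s I_s = 26.900 × 0.94717 = 25.478 W.
P_in = P_out/η = 25.478/0.919 = 27.724 W.
I_p = P_in/V_p = 27.724/220 = 0.126 A.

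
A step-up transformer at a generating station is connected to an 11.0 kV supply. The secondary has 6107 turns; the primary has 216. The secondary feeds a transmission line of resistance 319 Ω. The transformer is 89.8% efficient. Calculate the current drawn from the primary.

V_s = 11000 × 6107/216 = 311000 V.
I_s = V_s/R = 311000/319 = 974.94 A.
P_out = V_s I_s = 311000 × 974.94 = 3.0321×10^8 W.
P_in = P_out/η = 3.0321×10^8/0.898 = 3.3765×10^8 W.
I_p = P_in/V_p = 3.3765×10^8/11000 = 30700 A.

I_p ≈ 30700 A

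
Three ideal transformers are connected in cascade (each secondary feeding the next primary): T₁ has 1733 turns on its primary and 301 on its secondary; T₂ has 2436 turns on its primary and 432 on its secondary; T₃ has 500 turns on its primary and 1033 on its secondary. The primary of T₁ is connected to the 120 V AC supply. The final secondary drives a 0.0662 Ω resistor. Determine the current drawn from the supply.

After T₁: V = 120.00 × 301/1733 = 20.842 V.
After T₂: V = 20.842 × 432/2436 = 3.6962 V.
After T₃: V = 3.6962 × 1033/500 = 7.6364 V.
I_load = 7.6364/0.0662 = 115.35 A, so P_out = 7.6364 × 115.35 = 880.87 W.
All ideal ⇒ P_in = P_out, so I_supply = 880.87/120 = 7.34 A.

I_supply ≈ 7.34 A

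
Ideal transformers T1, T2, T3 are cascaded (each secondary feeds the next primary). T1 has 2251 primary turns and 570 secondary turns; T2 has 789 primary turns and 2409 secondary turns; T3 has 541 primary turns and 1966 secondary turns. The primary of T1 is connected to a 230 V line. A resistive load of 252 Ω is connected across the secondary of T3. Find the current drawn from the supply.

I_supply ≈ 7.20 A

Secondary of T1: V = 230.00 × 570/2251 = 58.241 V.
Secondary of T2: V = 58.241 × 2409/789 = 177.82 V.
Secondary of T3: V = 177.82 × 1966/541 = 646.21 V.
I_load = 646.21/252 = 2.5643 A, so P_out = 646.21 × 2.5643 = 1657.1 W.
All ideal ⇒ P_in = P_out, so I_supply = 1657.1/230 = 7.20 A.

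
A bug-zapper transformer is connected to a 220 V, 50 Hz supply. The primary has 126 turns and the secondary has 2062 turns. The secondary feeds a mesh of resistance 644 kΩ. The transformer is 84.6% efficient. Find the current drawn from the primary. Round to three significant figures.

I_p ≈ 0.108 A

V_s = 220 × 2062/126 = 3600.3 V.
I_s = V_s/R = 3600.3/644000 = 0.0055906 A.
P_out = V_s I_s = 3600.3 × 0.0055906 = 20.128 W.
P_in = P_out/η = 20.128/0.846 = 23.792 W.
I_p = P_in/V_p = 23.792/220 = 0.108 A.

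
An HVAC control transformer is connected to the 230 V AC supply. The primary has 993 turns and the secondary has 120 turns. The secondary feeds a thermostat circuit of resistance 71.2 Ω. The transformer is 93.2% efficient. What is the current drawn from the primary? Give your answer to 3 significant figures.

V_s = 230 × 120/993 = 27.795 V.
I_s = V_s/R = 27.795/71.2 = 0.39037 A.
P_out = V_s I_s = 27.795 × 0.39037 = 10.850 W.
P_in = P_out/η = 10.850/0.932 = 11.642 W.
I_p = P_in/V_p = 11.642/230 = 0.0506 A.

I_p ≈ 0.0506 A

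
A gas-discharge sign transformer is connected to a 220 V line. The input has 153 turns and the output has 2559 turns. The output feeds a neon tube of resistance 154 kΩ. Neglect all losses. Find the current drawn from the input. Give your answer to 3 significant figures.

V_out = V_in × N_out/N_in = 220 × 2559/153 = 3679.6 V.
I_out = V_out/R = 3679.6/154000 = 0.023894 A.
For an ideal transformer I_in N_in = I_out N_out, so I_in = 0.023894 × 2559/153 = 0.400 A.

I_in ≈ 0.400 A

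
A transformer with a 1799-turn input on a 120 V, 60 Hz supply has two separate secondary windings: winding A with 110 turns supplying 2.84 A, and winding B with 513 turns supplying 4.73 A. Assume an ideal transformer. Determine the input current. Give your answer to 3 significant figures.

V_A = 120 × 110/1799 = 7.3374 V; V_B = 120 × 513/1799 = 34.219 V.
P_out = V_A I_A + V_B I_B = 7.3374×2.84 + 34.219×4.73 = 20.838 + 161.86 = 182.69 W.
Ideal ⇒ P_in = P_out, so I_in = P_out/V_in = 182.69/120 = 1.52 A.

I_in ≈ 1.52 A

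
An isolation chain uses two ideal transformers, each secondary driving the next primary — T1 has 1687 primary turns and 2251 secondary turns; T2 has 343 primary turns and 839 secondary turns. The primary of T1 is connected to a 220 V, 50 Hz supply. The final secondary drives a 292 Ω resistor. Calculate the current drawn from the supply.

Secondary of T1: V = 220.00 × 2251/1687 = 293.55 V.
Secondary of T2: V = 293.55 × 839/343 = 718.04 V.
I_load = 718.04/292 = 2.4591 A, so P_out = 718.04 × 2.4591 = 1765.7 W.
All ideal ⇒ P_in = P_out, so I_supply = 1765.7/220 = 8.03 A.

I_supply ≈ 8.03 A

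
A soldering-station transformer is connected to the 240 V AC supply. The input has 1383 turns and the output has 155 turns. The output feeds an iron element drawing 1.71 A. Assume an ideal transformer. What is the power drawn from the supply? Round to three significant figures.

I_in = I_out × N_out/N_in = 1.71 × 155/1383 = 0.19165 A.
P = V_in I_in = 240 × 0.19165 = 46.0 W.

P ≈ 46.0 W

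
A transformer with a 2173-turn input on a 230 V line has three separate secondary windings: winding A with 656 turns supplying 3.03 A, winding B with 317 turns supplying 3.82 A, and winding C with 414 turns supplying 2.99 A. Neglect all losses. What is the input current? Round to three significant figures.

V_A = 230 × 656/2173 = 69.434 V; V_B = 230 × 317/2173 = 33.553 V; V_C = 230 × 414/2173 = 43.820 V.
P_out = V_A I_A + V_B I_B + V_C I_C = 69.434×3.03 + 33.553×3.82 + 43.820×2.99 = 210.38 + 128.17 + 131.02 = 469.58 W.
Ideal ⇒ P_in = P_out, so I_in = P_out/V_in = 469.58/230 = 2.04 A.

I_in ≈ 2.04 A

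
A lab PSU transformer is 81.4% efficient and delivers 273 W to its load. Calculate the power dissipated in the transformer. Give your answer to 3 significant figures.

P_in = P_out/η = 273/0.814 = 335.381 W.
P_loss = P_in − P_out = 335.381 − 273 = 62.4 W.

P_loss ≈ 62.4 W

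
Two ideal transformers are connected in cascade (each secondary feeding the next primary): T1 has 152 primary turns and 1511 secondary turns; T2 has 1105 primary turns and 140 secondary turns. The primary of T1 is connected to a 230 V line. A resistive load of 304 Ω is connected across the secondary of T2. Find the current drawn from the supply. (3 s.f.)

After T1: V = 230.00 × 1511/152 = 2286.4 V.
After T2: V = 2286.4 × 140/1105 = 289.68 V.
I_load = 289.68/304 = 0.95289 A, so P_out = 289.68 × 0.95289 = 276.03 W.
All ideal ⇒ P_in = P_out, so I_supply = 276.03/230 = 1.20 A.

I_supply ≈ 1.20 A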